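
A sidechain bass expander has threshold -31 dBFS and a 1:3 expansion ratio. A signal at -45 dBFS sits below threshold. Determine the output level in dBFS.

The input is 14 dB below the -31 dBFS threshold.
A 1:3 expander multiplies undershoot by 3: 14 × 3 = 42 dB below threshold.
Output = -31 − 42 = -73 dBFS.

-73 dBFS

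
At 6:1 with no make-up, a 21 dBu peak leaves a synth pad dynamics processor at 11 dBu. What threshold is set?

Let T be the threshold. Output overshoot = (input overshoot)/R, so 11 − T = (21 − T)/6.
6·(11 − T) = 21 − T → 5·T = 66 − 21 = 45.
T = 45/5 = 9 dBu.

9 dBu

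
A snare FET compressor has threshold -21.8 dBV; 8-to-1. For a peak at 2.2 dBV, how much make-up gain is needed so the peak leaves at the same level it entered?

21 dB

Overshoot 24 dB → 24/8 = 3 dB after compression, so the compressed level is -21.8 + 3 = -18.8 dBV.
Make-up = target − compressed = 2.2 − (-18.8) = 21 dB.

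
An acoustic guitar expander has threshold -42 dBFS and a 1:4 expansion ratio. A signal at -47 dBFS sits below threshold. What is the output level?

-62 dBFS

Undershoot = (-42) − (-47) = 5 dB.
At 1:4, that expands to 20 dB under threshold.
Output = -42 − 20 = -62 dBFS.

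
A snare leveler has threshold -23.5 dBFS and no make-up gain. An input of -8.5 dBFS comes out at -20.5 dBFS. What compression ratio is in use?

Input overshoot = -8.5 − (-23.5) = 15 dB; output overshoot = -20.5 − (-23.5) = 3 dB.
Ratio = 15 / 3 = 5.

5:1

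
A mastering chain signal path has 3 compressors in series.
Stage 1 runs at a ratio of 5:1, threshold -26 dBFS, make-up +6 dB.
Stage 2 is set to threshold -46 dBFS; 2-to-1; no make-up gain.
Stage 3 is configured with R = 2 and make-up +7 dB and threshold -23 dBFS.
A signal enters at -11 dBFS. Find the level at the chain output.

Stage 1: overshoot 15 dB → 15/5 = 3 dB → -23 dBFS; +6 dB make-up → -17 dBFS.
Stage 2: overshoot 29 dB → 29/2 = 14.5 dB → -31.5 dBFS.
Stage 3: -31.5 dBFS is at or below the -23 dBFS threshold — no compression; make-up brings it to -24.5 dBFS.

-24.5 dBFS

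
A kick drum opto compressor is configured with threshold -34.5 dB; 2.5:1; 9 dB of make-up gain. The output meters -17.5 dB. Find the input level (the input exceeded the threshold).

-14.5 dB

Remove make-up: -17.5 − 9 = -26.5 dB.
Post-compression overshoot = -26.5 − (-34.5) = 8 dB.
Input overshoot = R × output overshoot = 20 dB → input = -34.5 + 20 = -14.5 dB.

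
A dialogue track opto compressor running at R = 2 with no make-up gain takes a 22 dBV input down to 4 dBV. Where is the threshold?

-14 dBV

Gain reduction = 22 − 4 = 18 dB; output overshoot = GR / (R − 1) = 18 / 1 = 18 dB.
Threshold = output − output overshoot = 4 − 18 = -14 dBV.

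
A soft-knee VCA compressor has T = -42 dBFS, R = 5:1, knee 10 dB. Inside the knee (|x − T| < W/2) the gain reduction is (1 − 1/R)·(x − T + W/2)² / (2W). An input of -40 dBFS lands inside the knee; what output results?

x − T + W/2 = -40 − (-42) + 5 = 7.
GR = (1 − 1/5) × 7² / 20 = 0.8 × 49 / 20 = 1.96 dB.
Output = -40 − 1.96 = -41.96 dBFS.

-41.96 dBFS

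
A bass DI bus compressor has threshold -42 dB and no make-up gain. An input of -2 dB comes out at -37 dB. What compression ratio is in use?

8:1

Input overshoot = -2 − (-42) = 40 dB; output overshoot = -37 − (-42) = 5 dB.
Ratio = 40 / 5 = 8.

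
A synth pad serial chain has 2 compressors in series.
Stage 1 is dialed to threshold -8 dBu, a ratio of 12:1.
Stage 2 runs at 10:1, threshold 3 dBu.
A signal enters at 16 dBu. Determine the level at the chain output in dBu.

-6 dBu

Stage 1: 16 dBu is 24 dB over -8 dBu; at 12:1 that becomes 2 dB over, giving -6 dBu.
Stage 2: below threshold (-6 ≤ 3); passes unchanged; output -6 dBu.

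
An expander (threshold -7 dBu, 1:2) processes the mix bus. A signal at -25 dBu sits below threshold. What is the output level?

-43 dBu

Below threshold, a 1:2 expander applies gain = (2−1)×(T − x) of attenuation.
(2−1) × 18 = 18 dB, so output = -25 − 18 = -43 dBu.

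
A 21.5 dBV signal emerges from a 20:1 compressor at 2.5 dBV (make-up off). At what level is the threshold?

Let T be the threshold. Output overshoot = (input overshoot)/R, so 2.5 − T = (21.5 − T)/20.
20·(2.5 − T) = 21.5 − T → 19·T = 50 − 21.5 = 28.5.
T = 28.5/19 = 1.5 dBV.

1.5 dBV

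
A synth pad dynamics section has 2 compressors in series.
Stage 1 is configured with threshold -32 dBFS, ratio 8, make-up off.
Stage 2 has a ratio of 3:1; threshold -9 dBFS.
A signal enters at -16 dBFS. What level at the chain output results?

-30 dBFS

Stage 1: 16 dB above -32 dBFS, reduced 8:1 to 2 dB above → -30 dBFS.
Stage 2: -30 dBFS ≤ -9 dBFS, so stage 2 doesn't engage; output -30 dBFS.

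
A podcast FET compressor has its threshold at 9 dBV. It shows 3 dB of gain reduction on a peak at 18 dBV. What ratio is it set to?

Input overshoot = 18 − 9 = 9 dB.
Output overshoot = 9 − 3 = 6 dB.
Ratio = input overshoot / output overshoot = 9 / 6 = 1.5.

1.5:1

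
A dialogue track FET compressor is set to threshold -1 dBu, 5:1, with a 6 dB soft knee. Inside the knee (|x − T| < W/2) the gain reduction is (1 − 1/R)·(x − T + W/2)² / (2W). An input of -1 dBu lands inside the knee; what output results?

x − T + W/2 = -1 − (-1) + 3 = 3.
GR = (1 − 1/5) × 3² / 12 = 0.8 × 9 / 12 = 0.6 dB.
Output = -1 − 0.6 = -1.6 dBu.

-1.6 dBu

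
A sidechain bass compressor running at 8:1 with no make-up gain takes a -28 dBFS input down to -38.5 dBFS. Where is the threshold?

Let T be the threshold. Output overshoot = (input overshoot)/R, so -38.5 − T = (-28 − T)/8.
8·(-38.5 − T) = -28 − T → 7·T = -308 − (-28) = -280.
T = -280/7 = -40 dBFS.

-40 dBFS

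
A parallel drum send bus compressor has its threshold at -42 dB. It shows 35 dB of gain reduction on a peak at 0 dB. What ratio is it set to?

Input overshoot = 0 − (-42) = 42 dB.
Output overshoot = 42 − 35 = 7 dB.
Ratio = input overshoot / output overshoot = 42 / 7 = 6.

6:1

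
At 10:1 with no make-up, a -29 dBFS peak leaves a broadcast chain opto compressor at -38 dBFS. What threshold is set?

-39 dBFS

Gain reduction = -29 − (-38) = 9 dB; output overshoot = GR / (R − 1) = 9 / 9 = 1 dB.
Threshold = output − output overshoot = -38 − 1 = -39 dBFS.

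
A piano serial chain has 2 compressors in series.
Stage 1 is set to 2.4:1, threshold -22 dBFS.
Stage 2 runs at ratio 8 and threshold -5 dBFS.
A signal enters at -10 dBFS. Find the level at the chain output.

Stage 1: overshoot 12 dB → 12/2.4 = 5 dB → -17 dBFS.
Stage 2: below threshold (-17 ≤ -5); passes unchanged; output -17 dBFS.

-17 dBFS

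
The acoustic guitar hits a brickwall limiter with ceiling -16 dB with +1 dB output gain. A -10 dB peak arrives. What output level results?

-15 dB

The limiter clamps the peak to its -16 dB ceiling.
Output gain then adds 1 dB: -16 + 1 = -15 dB.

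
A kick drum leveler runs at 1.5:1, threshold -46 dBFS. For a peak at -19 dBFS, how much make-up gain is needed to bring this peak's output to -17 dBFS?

The peak compresses to -46 + 27/1.5 = -28 dBFS.
To reach -17 dBFS requires -17 − (-28) = 11 dB of make-up.

11 dB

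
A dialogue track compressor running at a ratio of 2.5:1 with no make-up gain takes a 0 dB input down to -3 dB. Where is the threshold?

Input is 5 dB above T (since output overshoot × R = input overshoot: (-3 − T)·2.5 = 0 − T gives T = -5 dB).
Check: -5 + (0 − (-5))/2.5 = -5 + 2 = -3 dB. ✓

-5 dB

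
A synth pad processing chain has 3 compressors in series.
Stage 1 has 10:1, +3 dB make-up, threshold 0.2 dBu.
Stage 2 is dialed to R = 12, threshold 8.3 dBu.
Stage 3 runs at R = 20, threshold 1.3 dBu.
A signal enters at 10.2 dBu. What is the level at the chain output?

1.445 dBu

Stage 1: 10 dB above 0.2 dBu, reduced 10:1 to 1 dB above → 1.2 dBu; +3 dB make-up → 4.2 dBu.
Stage 2: 4.2 dBu ≤ 8.3 dBu, so stage 2 doesn't engage; output 4.2 dBu.
Stage 3: 4.2 dBu is 2.9 dB over 1.3 dBu; at 20:1 that becomes 0.145 dB over, giving 1.445 dBu.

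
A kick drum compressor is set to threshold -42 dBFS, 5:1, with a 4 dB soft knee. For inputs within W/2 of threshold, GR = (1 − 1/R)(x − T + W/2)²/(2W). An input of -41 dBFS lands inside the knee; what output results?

x − T + W/2 = -41 − (-42) + 2 = 3.
GR = (1 − 1/5) × 3² / 8 = 0.8 × 9 / 8 = 0.9 dB.
Output = -41 − 0.9 = -41.9 dBFS.

-41.9 dBFS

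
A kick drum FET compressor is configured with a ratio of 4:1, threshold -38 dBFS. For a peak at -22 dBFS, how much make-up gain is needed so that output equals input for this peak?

Overshoot 16 dB → 16/4 = 4 dB after compression, so the compressed level is -38 + 4 = -34 dBFS.
Make-up = target − compressed = -22 − (-34) = 12 dB.

12 dB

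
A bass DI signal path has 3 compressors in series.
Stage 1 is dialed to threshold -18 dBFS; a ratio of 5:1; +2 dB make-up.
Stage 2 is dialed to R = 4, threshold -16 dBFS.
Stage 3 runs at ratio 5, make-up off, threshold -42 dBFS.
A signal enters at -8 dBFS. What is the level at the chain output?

-36.7 dBFS

Stage 1: overshoot 10 dB → 10/5 = 2 dB → -16 dBFS; +2 dB make-up → -14 dBFS.
Stage 2: overshoot 2 dB → 2/4 = 0.5 dB → -15.5 dBFS.
Stage 3: overshoot 26.5 dB → 26.5/5 = 5.3 dB → -36.7 dBFS.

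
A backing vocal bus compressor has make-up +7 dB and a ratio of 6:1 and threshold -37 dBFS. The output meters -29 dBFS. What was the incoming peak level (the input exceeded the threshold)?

-31 dBFS

Stripping the +7 dB make-up gives -36 dBFS at the gain stage.
Post-compression overshoot = -36 − (-37) = 1 dB.
Before 6:1 compression the overshoot was 1 × 6 = 6 dB, so input = -37 + 6 = -31 dBFS.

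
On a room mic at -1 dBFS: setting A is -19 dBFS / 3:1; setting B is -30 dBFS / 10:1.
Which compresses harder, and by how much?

A: GR = 18 − 18/3 = 12 dB.
B: GR = 29 − 29/10 = 26.1 dB.
Difference: 14.1 dB in favour of B.

B, by 14.1 dB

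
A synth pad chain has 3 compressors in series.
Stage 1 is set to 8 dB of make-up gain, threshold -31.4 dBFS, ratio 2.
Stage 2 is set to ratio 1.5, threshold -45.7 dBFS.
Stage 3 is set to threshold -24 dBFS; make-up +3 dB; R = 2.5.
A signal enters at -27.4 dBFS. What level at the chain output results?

Stage 1: 4 dB above -31.4 dBFS, reduced 2:1 to 2 dB above → -29.4 dBFS; +8 dB make-up → -21.4 dBFS.
Stage 2: -21.4 dBFS is 24.3 dB over -45.7 dBFS; at 1.5:1 that becomes 16.2 dB over, giving -29.5 dBFS.
Stage 3: -29.5 dBFS is at or below the -24 dBFS threshold — no compression; make-up brings it to -26.5 dBFS.

-26.5 dBFS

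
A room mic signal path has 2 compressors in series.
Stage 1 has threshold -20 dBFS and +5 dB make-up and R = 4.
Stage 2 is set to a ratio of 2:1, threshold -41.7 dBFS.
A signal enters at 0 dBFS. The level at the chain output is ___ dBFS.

-25.85 dBFS

Stage 1: 20 dB above -20 dBFS, reduced 4:1 to 5 dB above → -15 dBFS; +5 dB make-up → -10 dBFS.
Stage 2: 31.7 dB above -41.7 dBFS, reduced 2:1 to 15.85 dB above → -25.85 dBFS.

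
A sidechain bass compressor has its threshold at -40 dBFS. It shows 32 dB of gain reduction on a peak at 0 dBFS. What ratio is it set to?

Input overshoot = 0 − (-40) = 40 dB.
Output overshoot = 40 − 32 = 8 dB.
Ratio = input overshoot / output overshoot = 40 / 8 = 5.

5:1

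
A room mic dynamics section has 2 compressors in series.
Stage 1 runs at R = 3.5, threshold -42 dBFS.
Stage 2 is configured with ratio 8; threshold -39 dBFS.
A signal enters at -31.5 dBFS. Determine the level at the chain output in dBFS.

-39 dBFS

Stage 1: -31.5 dBFS is 10.5 dB over -42 dBFS; at 3.5:1 that becomes 3 dB over, giving -39 dBFS.
Stage 2: below threshold (-39 ≤ -39); passes unchanged; output -39 dBFS.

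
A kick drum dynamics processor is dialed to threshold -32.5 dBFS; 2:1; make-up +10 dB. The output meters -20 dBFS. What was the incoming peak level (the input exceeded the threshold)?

Remove make-up: -20 − 10 = -30 dBFS.
Post-compression overshoot = -30 − (-32.5) = 2.5 dB.
Input overshoot = R × output overshoot = 5 dB → input = -32.5 + 5 = -27.5 dBFS.

-27.5 dBFS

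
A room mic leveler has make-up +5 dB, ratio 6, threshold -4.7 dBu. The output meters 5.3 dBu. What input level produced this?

25.3 dBu

Before make-up, the level was 5.3 − 5 = 0.3 dBu.
That's 5 dB above the -4.7 dBu threshold.
Input overshoot = R × output overshoot = 30 dB → input = -4.7 + 30 = 25.3 dBu.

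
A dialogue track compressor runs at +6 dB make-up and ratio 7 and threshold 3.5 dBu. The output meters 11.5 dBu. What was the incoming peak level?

Before make-up, the level was 11.5 − 6 = 5.5 dBu.
Post-compression overshoot = 5.5 − 3.5 = 2 dB.
Undo the ratio: input overshoot = 2 × 7 = 14 dB, giving input = 17.5 dBu.

17.5 dBu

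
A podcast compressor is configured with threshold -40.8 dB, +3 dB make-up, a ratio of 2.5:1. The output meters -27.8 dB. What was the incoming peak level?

-15.8 dB

Remove make-up: -27.8 − 3 = -30.8 dB.
That's 10 dB above the -40.8 dB threshold.
Input overshoot = R × output overshoot = 25 dB → input = -40.8 + 25 = -15.8 dB.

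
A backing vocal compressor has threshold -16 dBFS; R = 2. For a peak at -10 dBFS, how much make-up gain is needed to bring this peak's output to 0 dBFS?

13 dB

Without make-up, output = threshold + overshoot/2 = -16 + 3 = -13 dBFS.
Gap to target: 13 dB.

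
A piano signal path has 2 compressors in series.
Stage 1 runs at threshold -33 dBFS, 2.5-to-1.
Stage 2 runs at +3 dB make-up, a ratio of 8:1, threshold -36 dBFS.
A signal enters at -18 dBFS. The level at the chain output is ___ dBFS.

-31.875 dBFS

Stage 1: overshoot 15 dB → 15/2.5 = 6 dB → -27 dBFS.
Stage 2: overshoot 9 dB → 9/8 = 1.125 dB → -34.875 dBFS; +3 dB make-up → -31.875 dBFS.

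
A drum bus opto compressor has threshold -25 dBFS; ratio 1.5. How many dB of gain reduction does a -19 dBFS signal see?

2 dB

-19 dBFS exceeds the threshold by 6 dB.
A 1.5:1 ratio leaves 4 dB of that excess.
GR = overshoot in − overshoot out = 6 − 4 = 2 dB.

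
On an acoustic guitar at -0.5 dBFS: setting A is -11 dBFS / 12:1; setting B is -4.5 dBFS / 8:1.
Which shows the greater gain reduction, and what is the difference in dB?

A, by 6.125 dB

A: GR = 10.5 − 10.5/12 = 9.625 dB.
B: GR = 4 − 4/8 = 3.5 dB.
A applies 6.125 dB more gain reduction.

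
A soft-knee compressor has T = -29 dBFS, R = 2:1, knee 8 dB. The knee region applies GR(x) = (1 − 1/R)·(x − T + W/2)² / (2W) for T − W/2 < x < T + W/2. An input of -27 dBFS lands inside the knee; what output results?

x − T + W/2 = -27 − (-29) + 4 = 6.
GR = (1 − 1/2) × 6² / 16 = 0.5 × 36 / 16 = 1.125 dB.
Output = -27 − 1.125 = -28.125 dBFS.

-28.125 dBFS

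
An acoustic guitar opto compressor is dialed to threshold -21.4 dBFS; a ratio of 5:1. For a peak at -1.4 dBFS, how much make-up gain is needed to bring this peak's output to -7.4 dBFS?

10 dB

Without make-up, output = threshold + overshoot/5 = -21.4 + 4 = -17.4 dBFS.
Gap to target: 10 dB.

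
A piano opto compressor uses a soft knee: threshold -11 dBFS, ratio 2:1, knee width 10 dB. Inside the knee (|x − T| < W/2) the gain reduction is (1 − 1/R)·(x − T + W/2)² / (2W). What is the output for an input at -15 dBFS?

-15.025 dBFS

x − T + W/2 = -15 − (-11) + 5 = 1.
GR = (1 − 1/2) × 1² / 20 = 0.5 × 1 / 20 = 0.025 dB.
Output = -15 − 0.025 = -15.025 dBFS.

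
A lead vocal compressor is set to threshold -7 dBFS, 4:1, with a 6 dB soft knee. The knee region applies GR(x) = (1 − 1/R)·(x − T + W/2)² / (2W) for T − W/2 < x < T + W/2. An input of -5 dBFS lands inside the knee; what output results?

x − T + W/2 = -5 − (-7) + 3 = 5.
GR = (1 − 1/4) × 5² / 12 = 0.75 × 25 / 12 = 1.5625 dB.
Output = -5 − 1.5625 = -6.5625 dBFS.

-6.5625 dBFS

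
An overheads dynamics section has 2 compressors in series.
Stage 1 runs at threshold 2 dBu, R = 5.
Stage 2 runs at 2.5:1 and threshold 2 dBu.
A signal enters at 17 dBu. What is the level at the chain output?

Stage 1: 15 dB above 2 dBu, reduced 5:1 to 3 dB above → 5 dBu.
Stage 2: 3 dB above 2 dBu, reduced 2.5:1 to 1.2 dB above → 3.2 dBu.

3.2 dBu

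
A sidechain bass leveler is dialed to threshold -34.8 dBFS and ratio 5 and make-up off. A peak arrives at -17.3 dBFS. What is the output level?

-31.3 dBFS

The input is 17.5 dB above the -34.8 dBFS threshold.
5:1 compression reduces that to 17.5/5 = 3.5 dB over.
Output = -34.8 + 3.5 = -31.3 dBFS.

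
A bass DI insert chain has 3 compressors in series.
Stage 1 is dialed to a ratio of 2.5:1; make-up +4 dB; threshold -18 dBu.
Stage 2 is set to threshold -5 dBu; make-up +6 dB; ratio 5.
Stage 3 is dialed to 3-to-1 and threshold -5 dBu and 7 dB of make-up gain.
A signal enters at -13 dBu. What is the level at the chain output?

1 dBu

Stage 1: -13 dBu is 5 dB over -18 dBu; at 2.5:1 that becomes 2 dB over, giving -16 dBu; +4 dB make-up → -12 dBu.
Stage 2: below threshold (-12 ≤ -5); passes unchanged; make-up brings it to -6 dBu.
Stage 3: below threshold (-6 ≤ -5); passes unchanged; make-up brings it to 1 dBu.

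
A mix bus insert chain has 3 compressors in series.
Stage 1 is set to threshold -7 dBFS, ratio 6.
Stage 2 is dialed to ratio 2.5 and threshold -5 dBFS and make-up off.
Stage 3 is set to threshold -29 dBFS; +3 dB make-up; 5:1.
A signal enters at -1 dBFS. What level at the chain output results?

Stage 1: 6 dB above -7 dBFS, reduced 6:1 to 1 dB above → -6 dBFS.
Stage 2: -6 dBFS ≤ -5 dBFS, so stage 2 doesn't engage; output -6 dBFS.
Stage 3: -6 dBFS is 23 dB over -29 dBFS; at 5:1 that becomes 4.6 dB over, giving -24.4 dBFS; +3 dB make-up → -21.4 dBFS.

-21.4 dBFS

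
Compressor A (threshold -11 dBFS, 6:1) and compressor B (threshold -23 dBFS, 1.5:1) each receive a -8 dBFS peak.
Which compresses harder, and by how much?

B, by 2.5 dB

A: overshoot 3 dB → output overshoot 0.5 dB → GR 2.5 dB.
B: overshoot 15 dB → output overshoot 10 dB → GR 5 dB.
B applies 2.5 dB more gain reduction.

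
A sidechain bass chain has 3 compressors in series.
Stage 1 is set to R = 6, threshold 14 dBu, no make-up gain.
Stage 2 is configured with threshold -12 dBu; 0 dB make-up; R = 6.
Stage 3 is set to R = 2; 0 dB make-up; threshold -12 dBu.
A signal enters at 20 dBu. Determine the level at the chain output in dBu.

Stage 1: 6 dB above 14 dBu, reduced 6:1 to 1 dB above → 15 dBu.
Stage 2: 27 dB above -12 dBu, reduced 6:1 to 4.5 dB above → -7.5 dBu.
Stage 3: overshoot 4.5 dB → 4.5/2 = 2.25 dB → -9.75 dBu.

-9.75 dBu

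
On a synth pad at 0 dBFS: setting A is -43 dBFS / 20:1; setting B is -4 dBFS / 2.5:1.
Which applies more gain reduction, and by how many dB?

A, by 38.45 dB

A: GR = 43 − 43/20 = 40.85 dB.
B: GR = 4 − 4/2.5 = 2.4 dB.
A applies 38.45 dB more gain reduction.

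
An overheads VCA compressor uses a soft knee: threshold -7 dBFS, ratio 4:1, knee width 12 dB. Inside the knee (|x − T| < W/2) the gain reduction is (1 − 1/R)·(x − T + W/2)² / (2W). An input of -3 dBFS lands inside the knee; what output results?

-6.125 dBFS

x − T + W/2 = -3 − (-7) + 6 = 10.
GR = (1 − 1/4) × 10² / 24 = 0.75 × 100 / 24 = 3.125 dB.
Output = -3 − 3.125 = -6.125 dBFS.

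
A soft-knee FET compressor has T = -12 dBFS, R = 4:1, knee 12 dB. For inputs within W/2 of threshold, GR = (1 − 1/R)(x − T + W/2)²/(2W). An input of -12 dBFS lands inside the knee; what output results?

x − T + W/2 = -12 − (-12) + 6 = 6.
GR = (1 − 1/4) × 6² / 24 = 0.75 × 36 / 24 = 1.125 dB.
Output = -12 − 1.125 = -13.125 dBFS.

-13.125 dBFS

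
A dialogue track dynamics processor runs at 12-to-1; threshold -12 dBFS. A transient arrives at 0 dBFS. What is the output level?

0 dBFS sits 12 dB over threshold.
12:1 compression reduces that to 12/12 = 1 dB over.
That puts the output at -11 dBFS.

-11 dBFS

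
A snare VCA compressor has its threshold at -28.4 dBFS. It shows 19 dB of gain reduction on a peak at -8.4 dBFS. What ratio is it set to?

Input overshoot = -8.4 − (-28.4) = 20 dB.
Output overshoot = 20 − 19 = 1 dB.
Ratio = input overshoot / output overshoot = 20 / 1 = 20.

20:1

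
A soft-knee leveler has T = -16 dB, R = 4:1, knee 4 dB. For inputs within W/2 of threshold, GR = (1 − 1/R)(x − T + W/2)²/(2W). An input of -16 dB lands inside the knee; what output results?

-16.375 dB

x − T + W/2 = -16 − (-16) + 2 = 2.
GR = (1 − 1/4) × 2² / 8 = 0.75 × 4 / 8 = 0.375 dB.
Output = -16 − 0.375 = -16.375 dB.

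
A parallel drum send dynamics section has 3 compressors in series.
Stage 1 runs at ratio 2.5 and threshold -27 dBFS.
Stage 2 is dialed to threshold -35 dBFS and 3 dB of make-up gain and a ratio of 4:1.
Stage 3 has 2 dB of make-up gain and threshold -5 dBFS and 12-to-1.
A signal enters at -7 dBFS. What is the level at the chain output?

Stage 1: overshoot 20 dB → 20/2.5 = 8 dB → -19 dBFS.
Stage 2: -19 dBFS is 16 dB over -35 dBFS; at 4:1 that becomes 4 dB over, giving -31 dBFS; +3 dB make-up → -28 dBFS.
Stage 3: below threshold (-28 ≤ -5); passes unchanged; make-up brings it to -26 dBFS.

-26 dBFS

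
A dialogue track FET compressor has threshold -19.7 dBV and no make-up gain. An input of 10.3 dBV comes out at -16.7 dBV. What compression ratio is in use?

Input overshoot = 10.3 − (-19.7) = 30 dB; output overshoot = -16.7 − (-19.7) = 3 dB.
Ratio = 30 / 3 = 10.

10:1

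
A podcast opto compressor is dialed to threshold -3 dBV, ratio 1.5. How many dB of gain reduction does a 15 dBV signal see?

6 dB

Overshoot = 15 − (-3) = 18 dB.
A 1.5:1 ratio leaves 12 dB of that excess.
Gain reduction = 18 − 12 = 6 dB.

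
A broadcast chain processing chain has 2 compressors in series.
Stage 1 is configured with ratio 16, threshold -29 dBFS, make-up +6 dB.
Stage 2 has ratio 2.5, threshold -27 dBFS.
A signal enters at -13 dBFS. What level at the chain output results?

Stage 1: 16 dB above -29 dBFS, reduced 16:1 to 1 dB above → -28 dBFS; +6 dB make-up → -22 dBFS.
Stage 2: -22 dBFS is 5 dB over -27 dBFS; at 2.5:1 that becomes 2 dB over, giving -25 dBFS.

-25 dBFS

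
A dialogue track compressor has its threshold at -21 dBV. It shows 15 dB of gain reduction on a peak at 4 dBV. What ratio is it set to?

2.5:1

Input overshoot = 4 − (-21) = 25 dB.
Output overshoot = 25 − 15 = 10 dB.
Ratio = input overshoot / output overshoot = 25 / 10 = 2.5.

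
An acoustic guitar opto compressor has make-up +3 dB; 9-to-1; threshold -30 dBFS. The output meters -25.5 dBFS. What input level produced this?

Remove make-up: -25.5 − 3 = -28.5 dBFS.
That's 1.5 dB above the -30 dBFS threshold.
Undo the ratio: input overshoot = 1.5 × 9 = 13.5 dB, giving input = -16.5 dBFS.

-16.5 dBFS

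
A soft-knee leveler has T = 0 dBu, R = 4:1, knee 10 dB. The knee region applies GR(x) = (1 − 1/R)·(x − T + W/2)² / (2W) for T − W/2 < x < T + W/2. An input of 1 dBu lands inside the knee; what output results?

-0.35 dBu

x − T + W/2 = 1 − 0 + 5 = 6.
GR = (1 − 1/4) × 6² / 20 = 0.75 × 36 / 20 = 1.35 dB.
Output = 1 − 1.35 = -0.35 dBu.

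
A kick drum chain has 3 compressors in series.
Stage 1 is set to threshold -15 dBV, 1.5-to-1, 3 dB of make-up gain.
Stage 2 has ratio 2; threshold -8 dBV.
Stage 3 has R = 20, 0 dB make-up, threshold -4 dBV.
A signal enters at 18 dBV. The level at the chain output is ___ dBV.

-3.75 dBV

Stage 1: 33 dB above -15 dBV, reduced 1.5:1 to 22 dB above → 7 dBV; +3 dB make-up → 10 dBV.
Stage 2: overshoot 18 dB → 18/2 = 9 dB → 1 dBV.
Stage 3: overshoot 5 dB → 5/20 = 0.25 dB → -3.75 dBV.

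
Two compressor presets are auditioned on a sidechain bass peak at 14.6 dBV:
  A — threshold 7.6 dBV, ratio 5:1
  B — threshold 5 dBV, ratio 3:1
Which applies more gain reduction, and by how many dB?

B, by 0.8 dB

A: GR = 7 − 7/5 = 5.6 dB.
B: GR = 9.6 − 9.6/3 = 6.4 dB.
B reduces 0.8 dB more.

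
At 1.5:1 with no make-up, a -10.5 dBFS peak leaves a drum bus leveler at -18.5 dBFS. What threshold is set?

Gain reduction = -10.5 − (-18.5) = 8 dB; output overshoot = GR / (R − 1) = 8 / 0.5 = 16 dB.
Threshold = output − output overshoot = -18.5 − 16 = -34.5 dBFS.

-34.5 dBFS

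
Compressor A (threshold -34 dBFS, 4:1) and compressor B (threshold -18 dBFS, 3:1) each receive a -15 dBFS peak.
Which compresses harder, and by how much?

A, by 12.25 dB

A: 19 dB over, compressed to 4.75 dB over, so 14.25 dB of GR.
B: 3 dB over, compressed to 1 dB over, so 2 dB of GR.
A reduces 12.25 dB more.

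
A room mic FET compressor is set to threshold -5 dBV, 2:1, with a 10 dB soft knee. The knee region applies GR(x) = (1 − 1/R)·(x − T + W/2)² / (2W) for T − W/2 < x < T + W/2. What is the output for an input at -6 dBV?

x − T + W/2 = -6 − (-5) + 5 = 4.
GR = (1 − 1/2) × 4² / 20 = 0.5 × 16 / 20 = 0.4 dB.
Output = -6 − 0.4 = -6.4 dBV.

-6.4 dBV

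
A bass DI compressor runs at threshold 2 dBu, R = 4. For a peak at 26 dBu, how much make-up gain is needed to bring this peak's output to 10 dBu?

The peak compresses to 2 + 24/4 = 8 dBu.
To reach 10 dBu requires 10 − 8 = 2 dB of make-up.

2 dB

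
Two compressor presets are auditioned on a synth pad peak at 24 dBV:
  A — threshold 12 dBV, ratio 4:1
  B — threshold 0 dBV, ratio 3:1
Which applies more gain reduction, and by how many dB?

B, by 7 dB

A: 12 dB over, compressed to 3 dB over, so 9 dB of GR.
B: 24 dB over, compressed to 8 dB over, so 16 dB of GR.
Difference: 7 dB in favour of B.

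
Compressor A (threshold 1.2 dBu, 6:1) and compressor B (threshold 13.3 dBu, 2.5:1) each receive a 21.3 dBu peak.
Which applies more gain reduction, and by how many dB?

A: 20.1 dB over, compressed to 3.35 dB over, so 16.75 dB of GR.
B: 8 dB over, compressed to 3.2 dB over, so 4.8 dB of GR.
A applies 11.95 dB more gain reduction.

A, by 11.95 dB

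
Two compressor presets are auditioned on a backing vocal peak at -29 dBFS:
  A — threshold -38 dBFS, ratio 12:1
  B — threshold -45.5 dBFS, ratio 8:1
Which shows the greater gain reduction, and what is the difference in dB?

B, by 6.1875 dB

A: GR = 9 − 9/12 = 8.25 dB.
B: GR = 16.5 − 16.5/8 = 14.4375 dB.
Difference: 6.1875 dB in favour of B.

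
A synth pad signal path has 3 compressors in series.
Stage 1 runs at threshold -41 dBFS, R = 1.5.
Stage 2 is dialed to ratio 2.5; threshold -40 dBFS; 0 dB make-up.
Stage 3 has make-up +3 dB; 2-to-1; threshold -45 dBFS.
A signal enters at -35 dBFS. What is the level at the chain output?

Stage 1: 6 dB above -41 dBFS, reduced 1.5:1 to 4 dB above → -37 dBFS.
Stage 2: overshoot 3 dB → 3/2.5 = 1.2 dB → -38.8 dBFS.
Stage 3: overshoot 6.2 dB → 6.2/2 = 3.1 dB → -41.9 dBFS; +3 dB make-up → -38.9 dBFS.

-38.9 dBFS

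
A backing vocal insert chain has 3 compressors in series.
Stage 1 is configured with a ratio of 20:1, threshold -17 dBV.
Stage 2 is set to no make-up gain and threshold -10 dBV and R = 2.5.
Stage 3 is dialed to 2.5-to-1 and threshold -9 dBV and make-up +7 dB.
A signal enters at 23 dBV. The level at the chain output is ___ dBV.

Stage 1: overshoot 40 dB → 40/20 = 2 dB → -15 dBV.
Stage 2: -15 dBV is at or below the -10 dBV threshold — no compression; output -15 dBV.
Stage 3: below threshold (-15 ≤ -9); passes unchanged; make-up brings it to -8 dBV.

-8 dBV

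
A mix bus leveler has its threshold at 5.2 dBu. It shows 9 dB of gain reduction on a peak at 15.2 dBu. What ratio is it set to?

10:1

Input overshoot = 15.2 − 5.2 = 10 dB.
Output overshoot = 10 − 9 = 1 dB.
Ratio = input overshoot / output overshoot = 10 / 1 = 10.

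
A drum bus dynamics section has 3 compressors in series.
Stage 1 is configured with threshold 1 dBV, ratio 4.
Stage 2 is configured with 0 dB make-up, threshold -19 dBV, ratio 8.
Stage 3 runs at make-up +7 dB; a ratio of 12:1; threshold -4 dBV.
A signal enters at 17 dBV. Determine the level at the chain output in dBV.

Stage 1: 17 dBV is 16 dB over 1 dBV; at 4:1 that becomes 4 dB over, giving 5 dBV.
Stage 2: 24 dB above -19 dBV, reduced 8:1 to 3 dB above → -16 dBV.
Stage 3: -16 dBV ≤ -4 dBV, so stage 3 doesn't engage; make-up brings it to -9 dBV.

-9 dBV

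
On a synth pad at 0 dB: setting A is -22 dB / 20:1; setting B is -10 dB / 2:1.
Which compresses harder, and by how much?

A, by 15.9 dB

A: overshoot 22 dB → output overshoot 1.1 dB → GR 20.9 dB.
B: overshoot 10 dB → output overshoot 5 dB → GR 5 dB.
A applies 15.9 dB more gain reduction.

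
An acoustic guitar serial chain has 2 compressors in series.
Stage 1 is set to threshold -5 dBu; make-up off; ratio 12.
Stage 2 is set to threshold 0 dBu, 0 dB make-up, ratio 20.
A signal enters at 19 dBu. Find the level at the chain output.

-3 dBu

Stage 1: overshoot 24 dB → 24/12 = 2 dB → -3 dBu.
Stage 2: -3 dBu is at or below the 0 dBu threshold — no compression; output -3 dBu.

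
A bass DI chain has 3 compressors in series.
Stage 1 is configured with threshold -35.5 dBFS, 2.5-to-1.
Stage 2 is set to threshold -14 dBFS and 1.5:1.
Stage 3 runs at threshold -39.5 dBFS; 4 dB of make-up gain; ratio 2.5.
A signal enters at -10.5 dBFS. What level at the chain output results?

Stage 1: -10.5 dBFS is 25 dB over -35.5 dBFS; at 2.5:1 that becomes 10 dB over, giving -25.5 dBFS.
Stage 2: -25.5 dBFS ≤ -14 dBFS, so stage 2 doesn't engage; output -25.5 dBFS.
Stage 3: overshoot 14 dB → 14/2.5 = 5.6 dB → -33.9 dBFS; +4 dB make-up → -29.9 dBFS.

-29.9 dBFS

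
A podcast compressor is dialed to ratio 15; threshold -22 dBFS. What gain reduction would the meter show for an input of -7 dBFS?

14 dB

Overshoot = -7 − (-22) = 15 dB.
A 15:1 ratio leaves 1 dB of that excess.
GR = overshoot in − overshoot out = 15 − 1 = 14 dB.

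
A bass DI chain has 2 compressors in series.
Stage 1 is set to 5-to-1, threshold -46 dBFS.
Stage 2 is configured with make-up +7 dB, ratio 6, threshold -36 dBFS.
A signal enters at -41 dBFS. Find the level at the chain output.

Stage 1: -41 dBFS is 5 dB over -46 dBFS; at 5:1 that becomes 1 dB over, giving -45 dBFS.
Stage 2: below threshold (-45 ≤ -36); passes unchanged; make-up brings it to -38 dBFS.

-38 dBFS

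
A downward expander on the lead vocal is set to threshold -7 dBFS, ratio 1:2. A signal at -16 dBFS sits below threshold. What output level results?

Undershoot = (-7) − (-16) = 9 dB.
At 1:2, that expands to 18 dB under threshold.
Output = -7 − 18 = -25 dBFS.

-25 dBFS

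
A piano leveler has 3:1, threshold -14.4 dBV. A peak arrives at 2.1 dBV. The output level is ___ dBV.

-8.9 dBV

The input is 16.5 dB above the -14.4 dBV threshold.
The 16.5 dB excess becomes 5.5 dB after 3:1 reduction.
So the level is -14.4 + 5.5 = -8.9 dBV.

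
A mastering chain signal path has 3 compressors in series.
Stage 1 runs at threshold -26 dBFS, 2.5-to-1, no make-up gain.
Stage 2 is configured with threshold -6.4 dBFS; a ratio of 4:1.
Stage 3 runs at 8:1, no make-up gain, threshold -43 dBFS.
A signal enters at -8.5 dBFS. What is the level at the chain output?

Stage 1: -8.5 dBFS is 17.5 dB over -26 dBFS; at 2.5:1 that becomes 7 dB over, giving -19 dBFS.
Stage 2: -19 dBFS ≤ -6.4 dBFS, so stage 2 doesn't engage; output -19 dBFS.
Stage 3: 24 dB above -43 dBFS, reduced 8:1 to 3 dB above → -40 dBFS.

-40 dBFS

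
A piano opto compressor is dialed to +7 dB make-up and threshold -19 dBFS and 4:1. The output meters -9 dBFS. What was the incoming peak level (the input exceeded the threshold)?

Before make-up, the level was -9 − 7 = -16 dBFS.
That's 3 dB above the -19 dBFS threshold.
Before 4:1 compression the overshoot was 3 × 4 = 12 dB, so input = -19 + 12 = -7 dBFS.

-7 dBFS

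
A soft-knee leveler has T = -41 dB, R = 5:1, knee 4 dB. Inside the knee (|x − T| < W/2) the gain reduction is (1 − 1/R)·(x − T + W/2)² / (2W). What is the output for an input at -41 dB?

-41.4 dB

x − T + W/2 = -41 − (-41) + 2 = 2.
GR = (1 − 1/5) × 2² / 8 = 0.8 × 4 / 8 = 0.4 dB.
Output = -41 − 0.4 = -41.4 dB.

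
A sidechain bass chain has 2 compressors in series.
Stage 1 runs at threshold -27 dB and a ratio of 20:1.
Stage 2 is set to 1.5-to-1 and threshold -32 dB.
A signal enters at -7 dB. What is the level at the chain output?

Stage 1: overshoot 20 dB → 20/20 = 1 dB → -26 dB.
Stage 2: overshoot 6 dB → 6/1.5 = 4 dB → -28 dB.

-28 dB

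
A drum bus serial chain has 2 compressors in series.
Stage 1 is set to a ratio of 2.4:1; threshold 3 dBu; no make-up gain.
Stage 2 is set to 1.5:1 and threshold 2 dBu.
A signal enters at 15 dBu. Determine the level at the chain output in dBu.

Stage 1: 12 dB above 3 dBu, reduced 2.4:1 to 5 dB above → 8 dBu.
Stage 2: overshoot 6 dB → 6/1.5 = 4 dB → 6 dBu.

6 dBu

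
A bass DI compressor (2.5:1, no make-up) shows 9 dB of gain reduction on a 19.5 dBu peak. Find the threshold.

4.5 dBu

Gain reduction = 19.5 − 10.5 = 9 dB; output overshoot = GR / (R − 1) = 9 / 1.5 = 6 dB.
Threshold = output − output overshoot = 10.5 − 6 = 4.5 dBu.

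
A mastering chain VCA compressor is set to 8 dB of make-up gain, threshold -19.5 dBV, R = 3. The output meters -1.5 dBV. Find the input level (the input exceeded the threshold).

10.5 dBV

Stripping the +8 dB make-up gives -9.5 dBV at the gain stage.
That's 10 dB above the -19.5 dBV threshold.
Undo the ratio: input overshoot = 10 × 3 = 30 dB, giving input = 10.5 dBV.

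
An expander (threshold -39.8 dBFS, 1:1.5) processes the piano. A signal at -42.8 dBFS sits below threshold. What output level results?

Below threshold, a 1:1.5 expander applies gain = (1.5−1)×(T − x) of attenuation.
(1.5−1) × 3 = 1.5 dB, so output = -42.8 − 1.5 = -44.3 dBFS.

-44.3 dBFS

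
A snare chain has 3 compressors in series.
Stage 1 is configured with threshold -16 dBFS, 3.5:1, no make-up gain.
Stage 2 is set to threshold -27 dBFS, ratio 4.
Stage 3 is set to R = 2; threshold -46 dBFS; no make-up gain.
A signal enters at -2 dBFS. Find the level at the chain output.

-34.625 dBFS

Stage 1: overshoot 14 dB → 14/3.5 = 4 dB → -12 dBFS.
Stage 2: 15 dB above -27 dBFS, reduced 4:1 to 3.75 dB above → -23.25 dBFS.
Stage 3: overshoot 22.75 dB → 22.75/2 = 11.375 dB → -34.625 dBFS.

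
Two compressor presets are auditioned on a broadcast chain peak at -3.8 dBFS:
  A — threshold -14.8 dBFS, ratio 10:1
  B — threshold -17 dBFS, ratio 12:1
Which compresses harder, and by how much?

B, by 2.2 dB

A: 11 dB over, compressed to 1.1 dB over, so 9.9 dB of GR.
B: 13.2 dB over, compressed to 1.1 dB over, so 12.1 dB of GR.
B reduces 2.2 dB more.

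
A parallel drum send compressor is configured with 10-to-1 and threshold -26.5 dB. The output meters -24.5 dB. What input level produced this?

-6.5 dB

The compressed level sits -24.5 − (-26.5) = 2 dB over threshold.
Undo the ratio: input overshoot = 2 × 10 = 20 dB, giving input = -6.5 dB.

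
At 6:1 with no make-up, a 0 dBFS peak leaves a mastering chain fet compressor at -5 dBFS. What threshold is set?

Input is 6 dB above T (since output overshoot × R = input overshoot: (-5 − T)·6 = 0 − T gives T = -6 dBFS).
Check: -6 + (0 − (-6))/6 = -6 + 1 = -5 dBFS. ✓

-6 dBFS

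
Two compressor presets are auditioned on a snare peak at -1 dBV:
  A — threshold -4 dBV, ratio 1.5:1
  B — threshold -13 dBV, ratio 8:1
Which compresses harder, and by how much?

A: 3 dB over, compressed to 2 dB over, so 1 dB of GR.
B: 12 dB over, compressed to 1.5 dB over, so 10.5 dB of GR.
B applies 9.5 dB more gain reduction.

B, by 9.5 dB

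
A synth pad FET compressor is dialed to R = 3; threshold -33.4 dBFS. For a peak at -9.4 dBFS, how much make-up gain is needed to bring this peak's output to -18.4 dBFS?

The peak compresses to -33.4 + 24/3 = -25.4 dBFS.
To reach -18.4 dBFS requires -18.4 − (-25.4) = 7 dB of make-up.

7 dB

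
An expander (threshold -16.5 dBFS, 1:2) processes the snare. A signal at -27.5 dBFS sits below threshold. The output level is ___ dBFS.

-38.5 dBFS

Below threshold, a 1:2 expander applies gain = (2−1)×(T − x) of attenuation.
(2−1) × 11 = 11 dB, so output = -27.5 − 11 = -38.5 dBFS.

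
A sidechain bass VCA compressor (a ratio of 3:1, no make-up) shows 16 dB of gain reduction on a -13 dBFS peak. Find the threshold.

Input is 24 dB above T (since output overshoot × R = input overshoot: (-29 − T)·3 = -13 − T gives T = -37 dBFS).
Check: -37 + (-13 − (-37))/3 = -37 + 8 = -29 dBFS. ✓

-37 dBFS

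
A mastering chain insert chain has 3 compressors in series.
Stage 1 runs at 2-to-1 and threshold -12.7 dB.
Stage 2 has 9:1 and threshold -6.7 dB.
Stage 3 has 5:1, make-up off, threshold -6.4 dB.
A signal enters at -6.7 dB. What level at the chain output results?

-9.7 dB

Stage 1: overshoot 6 dB → 6/2 = 3 dB → -9.7 dB.
Stage 2: -9.7 dB is at or below the -6.7 dB threshold — no compression; output -9.7 dB.
Stage 3: -9.7 dB is at or below the -6.4 dB threshold — no compression; output -9.7 dB.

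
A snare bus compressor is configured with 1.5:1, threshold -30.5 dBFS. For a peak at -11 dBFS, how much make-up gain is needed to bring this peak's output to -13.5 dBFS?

Without make-up, output = threshold + overshoot/1.5 = -30.5 + 13 = -17.5 dBFS.
Gap to target: 4 dB.

4 dB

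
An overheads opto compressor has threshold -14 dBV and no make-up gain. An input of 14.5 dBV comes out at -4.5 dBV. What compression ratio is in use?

Input overshoot = 14.5 − (-14) = 28.5 dB; output overshoot = -4.5 − (-14) = 9.5 dB.
Ratio = 28.5 / 9.5 = 3.

3:1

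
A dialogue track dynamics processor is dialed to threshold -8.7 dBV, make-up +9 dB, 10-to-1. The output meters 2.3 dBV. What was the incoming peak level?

Before make-up, the level was 2.3 − 9 = -6.7 dBV.
That's 2 dB above the -8.7 dBV threshold.
Input overshoot = R × output overshoot = 20 dB → input = -8.7 + 20 = 11.3 dBV.

11.3 dBV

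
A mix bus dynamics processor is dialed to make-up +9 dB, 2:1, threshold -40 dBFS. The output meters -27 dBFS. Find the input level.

Remove make-up: -27 − 9 = -36 dBFS.
That's 4 dB above the -40 dBFS threshold.
Before 2:1 compression the overshoot was 4 × 2 = 8 dB, so input = -40 + 8 = -32 dBFS.

-32 dBFS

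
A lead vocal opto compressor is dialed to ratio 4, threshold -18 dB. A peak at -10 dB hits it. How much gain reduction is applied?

6 dB

-10 dB exceeds the threshold by 8 dB.
At 4:1, output sits 8/4 = 2 dB above threshold.
So the signal is attenuated by 8 − 2 = 6 dB.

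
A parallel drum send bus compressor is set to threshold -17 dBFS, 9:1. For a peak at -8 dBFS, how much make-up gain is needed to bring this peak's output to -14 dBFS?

2 dB

Overshoot 9 dB → 9/9 = 1 dB after compression, so the compressed level is -17 + 1 = -16 dBFS.
Make-up = target − compressed = -14 − (-16) = 2 dB.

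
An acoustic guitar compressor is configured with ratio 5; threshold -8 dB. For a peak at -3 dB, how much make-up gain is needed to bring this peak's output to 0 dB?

7 dB

Without make-up, output = threshold + overshoot/5 = -8 + 1 = -7 dB.
Gap to target: 7 dB.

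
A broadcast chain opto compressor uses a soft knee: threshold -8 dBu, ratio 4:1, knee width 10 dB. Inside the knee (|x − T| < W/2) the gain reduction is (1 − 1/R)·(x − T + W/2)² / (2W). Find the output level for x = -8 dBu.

-8.9375 dBu

x − T + W/2 = -8 − (-8) + 5 = 5.
GR = (1 − 1/4) × 5² / 20 = 0.75 × 25 / 20 = 0.9375 dB.
Output = -8 − 0.9375 = -8.9375 dBu.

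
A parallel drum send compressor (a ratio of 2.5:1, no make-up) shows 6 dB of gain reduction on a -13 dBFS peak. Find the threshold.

-23 dBFS

Input is 10 dB above T (since output overshoot × R = input overshoot: (-19 − T)·2.5 = -13 − T gives T = -23 dBFS).
Check: -23 + (-13 − (-23))/2.5 = -23 + 4 = -19 dBFS. ✓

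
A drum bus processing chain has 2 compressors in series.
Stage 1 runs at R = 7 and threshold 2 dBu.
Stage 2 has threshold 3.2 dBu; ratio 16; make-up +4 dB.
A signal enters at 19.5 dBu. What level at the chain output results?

Stage 1: overshoot 17.5 dB → 17.5/7 = 2.5 dB → 4.5 dBu.
Stage 2: overshoot 1.3 dB → 1.3/16 = 0.08125 dB → 3.28125 dBu; +4 dB make-up → 7.28125 dBu.

7.28125 dBu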